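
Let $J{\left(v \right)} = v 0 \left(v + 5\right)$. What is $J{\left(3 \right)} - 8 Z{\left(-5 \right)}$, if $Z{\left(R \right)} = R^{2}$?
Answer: $-200$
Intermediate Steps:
$J{\left(v \right)} = 0$ ($J{\left(v \right)} = 0 \left(5 + v\right) = 0$)
$J{\left(3 \right)} - 8 Z{\left(-5 \right)} = 0 - 8 \left(-5\right)^{2} = 0 - 200 = -200$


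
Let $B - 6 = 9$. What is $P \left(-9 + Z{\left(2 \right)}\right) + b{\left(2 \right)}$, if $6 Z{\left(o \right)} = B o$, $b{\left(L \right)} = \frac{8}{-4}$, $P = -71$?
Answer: $282$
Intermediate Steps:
$B = 15$ ($B = 6 + 9 = 15$)
$b{\left(L \right)} = -2$ ($b{\left(L \right)} = 8 \left(- \frac{1}{4}\right) = -2$)
$Z{\left(o \right)} = \frac{5 o}{2}$ ($Z{\left(o \right)} = \frac{15 o}{6} = \frac{5 o}{2}$)
$P \left(-9 + Z{\left(2 \right)}\right) + b{\left(2 \right)} = - 71 \left(-9 + \frac{5}{2} \cdot 2\right) - 2 = - 71 \left(-9 + 5\right) - 2 = \left(-71\right) \left(-4\right) - 2 = 284 - 2 = 282$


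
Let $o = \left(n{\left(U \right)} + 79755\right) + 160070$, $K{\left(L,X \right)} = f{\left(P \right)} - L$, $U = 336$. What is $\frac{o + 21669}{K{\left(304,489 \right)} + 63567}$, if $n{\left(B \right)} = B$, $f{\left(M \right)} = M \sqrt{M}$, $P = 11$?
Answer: $\frac{8282075645}{2001102919} - \frac{1440065 \sqrt{11}}{2001102919} \approx 4.1364$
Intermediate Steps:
$f{\left(M \right)} = M^{\frac{3}{2}}$
$K{\left(L,X \right)} = - L + 11 \sqrt{11}$ ($K{\left(L,X \right)} = 11^{\frac{3}{2}} - L = 11 \sqrt{11} - L = - L + 11 \sqrt{11}$)
$o = 240161$ ($o = \left(336 + 79755\right) + 160070 = 80091 + 160070 = 240161$)
$\frac{o + 21669}{K{\left(304,489 \right)} + 63567} = \frac{240161 + 21669}{\left(\left(-1\right) 304 + 11 \sqrt{11}\right) + 63567} = \frac{261830}{\left(-304 + 11 \sqrt{11}\right) + 63567} = \frac{261830}{63263 + 11 \sqrt{11}}$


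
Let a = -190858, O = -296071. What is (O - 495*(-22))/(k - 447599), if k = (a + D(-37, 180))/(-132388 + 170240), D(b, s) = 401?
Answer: 10794671212/16942707805 ≈ 0.63713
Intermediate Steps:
k = -190457/37852 (k = (-190858 + 401)/(-132388 + 170240) = -190457/37852 ≈ -5.0316)
(O - 495*(-22))/(k - 447599) = (-296071 - 495*(-22))/(-190457/37852 - 447599) = (-296071 + 10890)/(-16942707805/37852) = -285181*(-37852/16942707805) = 10794671212/16942707805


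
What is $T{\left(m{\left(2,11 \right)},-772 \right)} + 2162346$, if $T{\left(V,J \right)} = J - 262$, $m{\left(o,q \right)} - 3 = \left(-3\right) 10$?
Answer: $2161312$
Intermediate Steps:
$m{\left(o,q \right)} = -27$ ($m{\left(o,q \right)} = 3 - 30 = -27$)
$T{\left(V,J \right)} = -262 + J$ ($T{\left(V,J \right)} = J - 262 = -262 + J$)
$T{\left(m{\left(2,11 \right)},-772 \right)} + 2162346 = \left(-262 - 772\right) + 2162346 = -1034 + 2162346 = 2161312$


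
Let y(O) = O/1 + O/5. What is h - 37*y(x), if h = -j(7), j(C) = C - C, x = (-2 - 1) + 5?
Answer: -444/5 ≈ -88.800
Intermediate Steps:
x = 2 (x = -3 + 5 = 2)
y(O) = 6*O/5 (y(O) = O*1 + O*(⅕) = O + O/5 = 6*O/5)
j(C) = 0
h = 0 (h = -1*0 = 0)
h - 37*y(x) = 0 - 222*2/5 = 0 - 37*12/5 = 0 - 444/5 = -444/5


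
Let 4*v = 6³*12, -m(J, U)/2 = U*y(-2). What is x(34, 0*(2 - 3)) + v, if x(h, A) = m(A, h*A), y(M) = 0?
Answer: 648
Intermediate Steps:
m(J, U) = 0 (m(J, U) = -2*U*0 = -2*0 = 0)
x(h, A) = 0
v = 648 (v = (6³*12)/4 = (216*12)/4 = (¼)*2592 = 648)
x(34, 0*(2 - 3)) + v = 0 + 648 = 648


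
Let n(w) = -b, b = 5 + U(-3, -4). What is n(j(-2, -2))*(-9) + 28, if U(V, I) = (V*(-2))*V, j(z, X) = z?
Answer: -89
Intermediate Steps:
U(V, I) = -2*V² (U(V, I) = (-2*V)*V = -2*V²)
b = -13 (b = 5 - 2*(-3)² = 5 - 2*9 = 5 - 18 = -13)
n(w) = 13 (n(w) = -1*(-13) = 13)
n(j(-2, -2))*(-9) + 28 = 13*(-9) + 28 = -117 + 28 = -89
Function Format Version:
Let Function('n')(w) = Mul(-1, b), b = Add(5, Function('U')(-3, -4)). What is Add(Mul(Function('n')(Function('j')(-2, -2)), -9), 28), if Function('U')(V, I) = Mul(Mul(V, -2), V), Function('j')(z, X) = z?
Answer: -89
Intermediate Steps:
Function('U')(V, I) = Mul(-2, Pow(V, 2)) (Function('U')(V, I) = Mul(Mul(-2, V), V) = Mul(-2, Pow(V, 2)))
b = -13 (b = Add(5, Mul(-2, Pow(-3, 2))) = Add(5, Mul(-2, 9)) = Add(5, -18) = -13)
Function('n')(w) = 13 (Function('n')(w) = Mul(-1, -13) = 13)
Add(Mul(Function('n')(Function('j')(-2, -2)), -9), 28) = Add(Mul(13, -9), 28) = Add(-117, 28) = -89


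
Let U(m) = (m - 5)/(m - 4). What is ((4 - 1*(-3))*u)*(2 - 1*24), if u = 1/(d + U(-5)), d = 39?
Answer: -1386/361 ≈ -3.8393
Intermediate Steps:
U(m) = (-5 + m)/(-4 + m)
u = 9/361 (u = 1/(39 + (-5 - 5)/(-4 - 5)) = 1/(39 - 10/(-9)) = 1/(39 - 1/9*(-10)) = 1/(39 + 10/9) = 1/(361/9) = 9/361 ≈ 0.024931)
((4 - 1*(-3))*u)*(2 - 1*24) = ((4 - 1*(-3))*(9/361))*(2 - 1*24) = ((4 + 3)*(9/361))*(2 - 24) = (7*(9/361))*(-22) = (63/361)*(-22) = -1386/361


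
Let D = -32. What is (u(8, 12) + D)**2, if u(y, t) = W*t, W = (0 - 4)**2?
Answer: 25600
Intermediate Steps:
W = 16 (W = (-4)**2 = 16)
u(y, t) = 16*t
(u(8, 12) + D)**2 = (16*12 - 32)**2 = (192 - 32)**2 = 160**2 = 25600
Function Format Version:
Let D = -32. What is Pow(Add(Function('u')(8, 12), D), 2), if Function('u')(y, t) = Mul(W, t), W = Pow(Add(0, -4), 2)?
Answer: 25600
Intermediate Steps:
W = 16 (W = Pow(-4, 2) = 16)
Function('u')(y, t) = Mul(16, t)
Pow(Add(Function('u')(8, 12), D), 2) = Pow(Add(Mul(16, 12), -32), 2) = Pow(Add(192, -32), 2) = Pow(160, 2) = 25600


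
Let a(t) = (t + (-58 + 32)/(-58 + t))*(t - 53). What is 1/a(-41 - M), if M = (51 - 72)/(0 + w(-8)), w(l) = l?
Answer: 52032/218042429 ≈ 0.00023863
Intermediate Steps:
M = 21/8 (M = (51 - 72)/(0 - 8) = -21/(-8) = -21*(-⅛) = 21/8 ≈ 2.6250)
a(t) = (-53 + t)*(t - 26/(-58 + t)) (a(t) = (t - 26/(-58 + t))*(-53 + t) = (-53 + t)*(t - 26/(-58 + t)))
1/a(-41 - M) = 1/((1378 + (-41 - 1*21/8)³ - 111*(-41 - 1*21/8)² + 3048*(-41 - 1*21/8))/(-58 + (-41 - 1*21/8))) = 1/((1378 + (-41 - 21/8)³ - 111*(-41 - 21/8)² + 3048*(-41 - 21/8))/(-58 + (-41 - 21/8))) = 1/((1378 + (-349/8)³ - 111*(-349/8)² + 3048*(-349/8))/(-58 - 349/8)) = 1/((1378 - 42508549/512 - 111*121801/64 - 132969)/(-813/8)) = 1/(-8*(1378 - 42508549/512 - 13519911/64 - 132969)/813) = 1/(-8/813*(-218042429/512)) = 1/(218042429/52032) = 52032/218042429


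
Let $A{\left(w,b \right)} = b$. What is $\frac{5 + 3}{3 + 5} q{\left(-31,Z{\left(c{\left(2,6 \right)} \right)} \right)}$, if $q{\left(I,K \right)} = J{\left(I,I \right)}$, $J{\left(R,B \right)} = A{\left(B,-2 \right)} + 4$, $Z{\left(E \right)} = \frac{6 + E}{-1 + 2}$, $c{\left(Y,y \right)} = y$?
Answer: $2$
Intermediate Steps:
$Z{\left(E \right)} = 6 + E$ ($Z{\left(E \right)} = \frac{6 + E}{1} = \left(6 + E\right) 1 = 6 + E$)
$J{\left(R,B \right)} = 2$ ($J{\left(R,B \right)} = -2 + 4 = 2$)
$q{\left(I,K \right)} = 2$
$\frac{5 + 3}{3 + 5} q{\left(-31,Z{\left(c{\left(2,6 \right)} \right)} \right)} = \frac{5 + 3}{3 + 5} \cdot 2 = \frac{8}{8} \cdot 2 = 8 \cdot \frac{1}{8} \cdot 2 = 1 \cdot 2 = 2$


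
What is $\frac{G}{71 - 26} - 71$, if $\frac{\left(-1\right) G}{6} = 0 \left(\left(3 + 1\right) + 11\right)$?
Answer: $-71$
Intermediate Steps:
$G = 0$ ($G = - 6 \cdot 0 \left(\left(3 + 1\right) + 11\right) = - 6 \cdot 0 \left(4 + 11\right) = - 6 \cdot 0 \cdot 15 = \left(-6\right) 0 = 0$)
$\frac{G}{71 - 26} - 71 = \frac{1}{71 - 26} \cdot 0 - 71 = \frac{1}{45} \cdot 0 - 71 = 0 - 71 = -71$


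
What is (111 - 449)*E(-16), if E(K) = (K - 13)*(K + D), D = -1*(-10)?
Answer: -58812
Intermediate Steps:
D = 10
E(K) = (-13 + K)*(10 + K) (E(K) = (K - 13)*(K + 10) = (-13 + K)*(10 + K))
(111 - 449)*E(-16) = (111 - 449)*(-130 + (-16)² - 3*(-16)) = -338*(-130 + 256 + 48) = -338*174 = -58812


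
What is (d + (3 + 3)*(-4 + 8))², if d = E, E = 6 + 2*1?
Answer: 1024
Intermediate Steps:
E = 8 (E = 6 + 2 = 8)
d = 8
(d + (3 + 3)*(-4 + 8))² = (8 + (3 + 3)*(-4 + 8))² = (8 + 6*4)² = (8 + 24)² = 32² = 1024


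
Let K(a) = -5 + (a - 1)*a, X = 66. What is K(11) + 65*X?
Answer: 4395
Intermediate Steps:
K(a) = -5 + a*(-1 + a) (K(a) = -5 + (-1 + a)*a = -5 + a*(-1 + a))
K(11) + 65*X = (-5 + 11**2 - 1*11) + 65*66 = (-5 + 121 - 11) + 4290 = 105 + 4290 = 4395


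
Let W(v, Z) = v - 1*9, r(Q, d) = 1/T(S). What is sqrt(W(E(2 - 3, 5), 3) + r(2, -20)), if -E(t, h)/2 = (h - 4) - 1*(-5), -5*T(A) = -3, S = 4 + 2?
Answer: I*sqrt(174)/3 ≈ 4.397*I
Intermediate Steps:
S = 6
T(A) = 3/5 (T(A) = -1/5*(-3) = 3/5)
r(Q, d) = 5/3 (r(Q, d) = 1/(3/5) = 5/3)
E(t, h) = -2 - 2*h (E(t, h) = -2*((h - 4) - 1*(-5)) = -2*((-4 + h) + 5) = -2*(1 + h) = -2 - 2*h)
W(v, Z) = -9 + v (W(v, Z) = v - 9 = -9 + v)
sqrt(W(E(2 - 3, 5), 3) + r(2, -20)) = sqrt((-9 + (-2 - 2*5)) + 5/3) = sqrt((-9 + (-2 - 10)) + 5/3) = sqrt((-9 - 12) + 5/3) = sqrt(-21 + 5/3) = sqrt(-58/3) = I*sqrt(174)/3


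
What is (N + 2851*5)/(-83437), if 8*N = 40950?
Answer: -77495/333748 ≈ -0.23220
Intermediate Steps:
N = 20475/4 (N = (⅛)*40950 = 20475/4 ≈ 5118.8)
(N + 2851*5)/(-83437) = (20475/4 + 2851*5)/(-83437) = (20475/4 + 14255)*(-1/83437) = (77495/4)*(-1/83437) = -77495/333748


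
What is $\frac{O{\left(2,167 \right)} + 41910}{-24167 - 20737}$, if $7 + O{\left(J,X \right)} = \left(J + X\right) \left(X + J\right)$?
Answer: $- \frac{2936}{1871} \approx -1.5692$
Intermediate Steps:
$O{\left(J,X \right)} = -7 + \left(J + X\right)^{2}$ ($O{\left(J,X \right)} = -7 + \left(J + X\right) \left(X + J\right) = -7 + \left(J + X\right) \left(J + X\right) = -7 + \left(J + X\right)^{2}$)
$\frac{O{\left(2,167 \right)} + 41910}{-24167 - 20737} = \frac{\left(-7 + \left(2 + 167\right)^{2}\right) + 41910}{-24167 - 20737} = \frac{\left(-7 + 169^{2}\right) + 41910}{-44904} = \left(\left(-7 + 28561\right) + 41910\right) \left(- \frac{1}{44904}\right) = \left(28554 + 41910\right) \left(- \frac{1}{44904}\right) = 70464 \left(- \frac{1}{44904}\right) = - \frac{2936}{1871}$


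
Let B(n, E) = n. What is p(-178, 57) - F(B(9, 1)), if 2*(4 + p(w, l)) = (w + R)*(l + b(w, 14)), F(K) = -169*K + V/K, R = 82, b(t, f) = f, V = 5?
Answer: -17024/9 ≈ -1891.6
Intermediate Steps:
F(K) = -169*K + 5/K
p(w, l) = -4 + (14 + l)*(82 + w)/2 (p(w, l) = -4 + ((w + 82)*(l + 14))/2 = -4 + ((82 + w)*(14 + l))/2 = -4 + ((14 + l)*(82 + w))/2 = -4 + (14 + l)*(82 + w)/2)
p(-178, 57) - F(B(9, 1)) = (570 + 7*(-178) + 41*57 + (½)*57*(-178)) - (-169*9 + 5/9) = (570 - 1246 + 2337 - 5073) - (-1521 + 5*(⅑)) = -3412 - (-1521 + 5/9) = -3412 - 1*(-13684/9) = -3412 + 13684/9 = -17024/9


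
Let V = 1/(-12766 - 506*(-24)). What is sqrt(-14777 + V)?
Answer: 3*I*sqrt(635220610)/622 ≈ 121.56*I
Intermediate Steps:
V = -1/622 (V = 1/(-12766 + 12144) = 1/(-622) = -1/622 ≈ -0.0016077)
sqrt(-14777 + V) = sqrt(-14777 - 1/622) = sqrt(-9191295/622) = 3*I*sqrt(635220610)/622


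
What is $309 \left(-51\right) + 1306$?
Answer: $-14453$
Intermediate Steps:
$309 \left(-51\right) + 1306 = -15759 + 1306 = -14453$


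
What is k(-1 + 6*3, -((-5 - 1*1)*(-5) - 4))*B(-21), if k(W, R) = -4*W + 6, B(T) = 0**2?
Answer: 0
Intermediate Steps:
B(T) = 0
k(W, R) = 6 - 4*W
k(-1 + 6*3, -((-5 - 1*1)*(-5) - 4))*B(-21) = (6 - 4*(-1 + 6*3))*0 = (6 - 4*(-1 + 18))*0 = (6 - 4*17)*0 = (6 - 68)*0 = -62*0 = 0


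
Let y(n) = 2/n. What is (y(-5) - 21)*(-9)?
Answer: 963/5 ≈ 192.60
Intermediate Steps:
(y(-5) - 21)*(-9) = (2/(-5) - 21)*(-9) = (2*(-1/5) - 21)*(-9) = (-2/5 - 21)*(-9) = -107/5*(-9) = 963/5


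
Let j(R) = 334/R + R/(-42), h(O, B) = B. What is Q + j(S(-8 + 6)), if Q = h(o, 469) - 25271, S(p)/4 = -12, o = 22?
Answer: -4167713/168 ≈ -24808.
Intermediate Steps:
S(p) = -48 (S(p) = 4*(-12) = -48)
j(R) = 334/R - R/42 (j(R) = 334/R + R*(-1/42) = 334/R - R/42)
Q = -24802 (Q = 469 - 25271 = -24802)
Q + j(S(-8 + 6)) = -24802 + (334/(-48) - 1/42*(-48)) = -24802 + (334*(-1/48) + 8/7) = -24802 + (-167/24 + 8/7) = -24802 - 977/168 = -4167713/168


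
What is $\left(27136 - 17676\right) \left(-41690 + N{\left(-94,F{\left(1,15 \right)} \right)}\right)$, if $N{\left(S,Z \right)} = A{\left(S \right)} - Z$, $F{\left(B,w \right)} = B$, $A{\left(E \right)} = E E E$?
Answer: $-8251721500$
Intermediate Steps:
$A{\left(E \right)} = E^{3}$ ($A{\left(E \right)} = E^{2} E = E^{3}$)
$N{\left(S,Z \right)} = S^{3} - Z$
$\left(27136 - 17676\right) \left(-41690 + N{\left(-94,F{\left(1,15 \right)} \right)}\right) = \left(27136 - 17676\right) \left(-41690 + \left(\left(-94\right)^{3} - 1\right)\right) = 9460 \left(-41690 - 830585\right) = 9460 \left(-872275\right) = -8251721500$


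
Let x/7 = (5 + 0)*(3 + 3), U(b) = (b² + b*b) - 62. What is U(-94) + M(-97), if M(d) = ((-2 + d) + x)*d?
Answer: 6843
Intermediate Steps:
U(b) = -62 + 2*b² (U(b) = (b² + b²) - 62 = 2*b² - 62 = -62 + 2*b²)
x = 210 (x = 7*((5 + 0)*(3 + 3)) = 7*(5*6) = 7*30 = 210)
M(d) = d*(208 + d) (M(d) = ((-2 + d) + 210)*d = (208 + d)*d = d*(208 + d))
U(-94) + M(-97) = (-62 + 2*(-94)²) - 97*(208 - 97) = (-62 + 2*8836) - 97*111 = (-62 + 17672) - 10767 = 17610 - 10767 = 6843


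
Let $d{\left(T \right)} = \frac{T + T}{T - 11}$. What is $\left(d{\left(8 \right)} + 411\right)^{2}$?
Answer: $\frac{1481089}{9} \approx 1.6457 \cdot 10^{5}$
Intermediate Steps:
$d{\left(T \right)} = \frac{2 T}{-11 + T}$
$\left(d{\left(8 \right)} + 411\right)^{2} = \left(2 \cdot 8 \frac{1}{-11 + 8} + 411\right)^{2} = \left(2 \cdot 8 \frac{1}{-3} + 411\right)^{2} = \left(2 \cdot 8 \left(- \frac{1}{3}\right) + 411\right)^{2} = \left(- \frac{16}{3} + 411\right)^{2} = \left(\frac{1217}{3}\right)^{2} = \frac{1481089}{9}$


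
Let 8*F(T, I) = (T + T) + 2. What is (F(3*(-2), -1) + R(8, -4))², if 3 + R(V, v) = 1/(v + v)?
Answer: 1225/64 ≈ 19.141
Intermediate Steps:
R(V, v) = -3 + 1/(2*v) (R(V, v) = -3 + 1/(v + v) = -3 + 1/(2*v))
F(T, I) = ¼ + T/4 (F(T, I) = ((T + T) + 2)/8 = (2*T + 2)/8 = (2 + 2*T)/8 = ¼ + T/4)
(F(3*(-2), -1) + R(8, -4))² = ((¼ + (3*(-2))/4) + (-3 + (½)/(-4)))² = ((¼ + (¼)*(-6)) + (-3 + (½)*(-¼)))² = ((¼ - 3/2) + (-3 - ⅛))² = (-5/4 - 25/8)² = (-35/8)² = 1225/64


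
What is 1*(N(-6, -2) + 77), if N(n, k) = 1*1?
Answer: 78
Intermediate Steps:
N(n, k) = 1
1*(N(-6, -2) + 77) = 1*(1 + 77) = 1*78 = 78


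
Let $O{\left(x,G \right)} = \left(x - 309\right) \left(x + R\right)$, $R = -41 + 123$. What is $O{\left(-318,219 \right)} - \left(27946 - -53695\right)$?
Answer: $66331$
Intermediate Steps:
$R = 82$
$O{\left(x,G \right)} = \left(-309 + x\right) \left(82 + x\right)$ ($O{\left(x,G \right)} = \left(x - 309\right) \left(x + 82\right) = \left(-309 + x\right) \left(82 + x\right)$)
$O{\left(-318,219 \right)} - \left(27946 - -53695\right) = \left(-25338 + \left(-318\right)^{2} - -72186\right) - \left(27946 - -53695\right) = \left(-25338 + 101124 + 72186\right) - \left(27946 + 53695\right) = 147972 - 81641 = 66331$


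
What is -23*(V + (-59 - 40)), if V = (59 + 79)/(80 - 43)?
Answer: 81075/37 ≈ 2191.2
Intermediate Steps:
V = 138/37 ≈ 3.7297
-23*(V + (-59 - 40)) = -23*(138/37 + (-59 - 40)) = -23*(138/37 - 99) = -23*(-3525/37) = 81075/37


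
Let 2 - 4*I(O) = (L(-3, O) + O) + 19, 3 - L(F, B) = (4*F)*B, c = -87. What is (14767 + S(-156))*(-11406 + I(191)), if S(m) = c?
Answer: -176626090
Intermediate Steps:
L(F, B) = 3 - 4*B*F (L(F, B) = 3 - 4*F*B = 3 - 4*B*F)
S(m) = -87
I(O) = -5 - 13*O/4 (I(O) = ½ - (((3 - 4*O*(-3)) + O) + 19)/4 = ½ - (((3 + 12*O) + O) + 19)/4 = ½ - ((3 + 13*O) + 19)/4 = ½ - (22 + 13*O)/4 = ½ + (-11/2 - 13*O/4) = -5 - 13*O/4)
(14767 + S(-156))*(-11406 + I(191)) = (14767 - 87)*(-11406 + (-5 - 13/4*191)) = 14680*(-11406 + (-5 - 2483/4)) = 14680*(-11406 - 2503/4) = 14680*(-48127/4) = -176626090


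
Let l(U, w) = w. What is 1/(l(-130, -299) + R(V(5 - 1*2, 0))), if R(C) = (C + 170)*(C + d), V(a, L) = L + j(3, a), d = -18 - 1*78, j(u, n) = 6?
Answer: -1/16139 ≈ -6.1962e-5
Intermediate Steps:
d = -96 (d = -18 - 78 = -96)
V(a, L) = 6 + L (V(a, L) = L + 6 = 6 + L)
R(C) = (-96 + C)*(170 + C) (R(C) = (C + 170)*(C - 96) = (170 + C)*(-96 + C) = (-96 + C)*(170 + C))
1/(l(-130, -299) + R(V(5 - 1*2, 0))) = 1/(-299 + (-16320 + (6 + 0)**2 + 74*(6 + 0))) = 1/(-299 + (-16320 + 6**2 + 74*6)) = 1/(-299 + (-16320 + 36 + 444)) = 1/(-299 - 15840) = 1/(-16139) = -1/16139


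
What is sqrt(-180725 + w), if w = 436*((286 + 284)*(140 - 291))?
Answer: I*sqrt(37707245) ≈ 6140.6*I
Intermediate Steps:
w = -37526520 (w = 436*(570*(-151)) = 436*(-86070) = -37526520)
sqrt(-180725 + w) = sqrt(-180725 - 37526520) = sqrt(-37707245) = I*sqrt(37707245)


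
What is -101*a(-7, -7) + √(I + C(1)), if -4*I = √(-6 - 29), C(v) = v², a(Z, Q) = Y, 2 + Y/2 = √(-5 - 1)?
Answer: 404 + √(4 - I*√35)/2 - 202*I*√6 ≈ 405.18 - 495.42*I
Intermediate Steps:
Y = -4 + 2*I*√6 (Y = -4 + 2*√(-5 - 1) = -4 + 2*√(-6) = -4 + 2*(I*√6) = -4 + 2*I*√6 ≈ -4.0 + 4.899*I)
a(Z, Q) = -4 + 2*I*√6
I = -I*√35/4 (I = -√(-6 - 29)/4 = -I*√35/4 ≈ -1.479*I)
-101*a(-7, -7) + √(I + C(1)) = -101*(-4 + 2*I*√6) + √(-I*√35/4 + 1²) = (404 - 202*I*√6) + √(-I*√35/4 + 1) = (404 - 202*I*√6) + √(1 - I*√35/4) = 404 + √(1 - I*√35/4) - 202*I*√6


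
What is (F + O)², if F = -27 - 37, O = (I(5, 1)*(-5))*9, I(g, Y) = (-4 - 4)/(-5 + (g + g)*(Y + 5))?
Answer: 399424/121 ≈ 3301.0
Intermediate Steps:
I(g, Y) = -8/(-5 + 2*g*(5 + Y)) (I(g, Y) = -8/(-5 + (2*g)*(5 + Y)) = -8/(-5 + 2*g*(5 + Y)))
O = 72/11 (O = (-8/(-5 + 10*5 + 2*1*5)*(-5))*9 = (-8/(-5 + 50 + 10)*(-5))*9 = (-8/55*(-5))*9 = (-8*1/55*(-5))*9 = -8/55*(-5)*9 = (8/11)*9 = 72/11 ≈ 6.5455)
F = -64
(F + O)² = (-64 + 72/11)² = (-632/11)² = 399424/121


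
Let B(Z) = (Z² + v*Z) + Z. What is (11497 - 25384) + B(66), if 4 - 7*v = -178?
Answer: -7749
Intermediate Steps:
v = 26 (v = 4/7 - ⅐*(-178) = 4/7 + 178/7 = 26)
B(Z) = Z² + 27*Z (B(Z) = (Z² + 26*Z) + Z = Z² + 27*Z)
(11497 - 25384) + B(66) = (11497 - 25384) + 66*(27 + 66) = -13887 + 66*93 = -13887 + 6138 = -7749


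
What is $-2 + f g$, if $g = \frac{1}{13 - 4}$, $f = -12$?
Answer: $- \frac{10}{3} \approx -3.3333$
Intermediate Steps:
$g = \frac{1}{9} \approx 0.11111$
$-2 + f g = -2 - \frac{4}{3} = - \frac{10}{3}$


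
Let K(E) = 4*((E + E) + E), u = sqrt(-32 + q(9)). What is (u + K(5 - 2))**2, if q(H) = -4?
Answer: 1260 + 432*I ≈ 1260.0 + 432.0*I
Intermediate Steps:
u = 6*I (u = sqrt(-32 - 4) = sqrt(-36) = 6*I ≈ 6.0*I)
K(E) = 12*E (K(E) = 4*(2*E + E) = 4*(3*E) = 12*E)
(u + K(5 - 2))**2 = (6*I + 12*(5 - 2))**2 = (6*I + 12*3)**2 = (6*I + 36)**2 = (36 + 6*I)**2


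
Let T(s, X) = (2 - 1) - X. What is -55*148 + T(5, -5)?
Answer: -8134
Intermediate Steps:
T(s, X) = 1 - X
-55*148 + T(5, -5) = -55*148 + (1 - 1*(-5)) = -8140 + (1 + 5) = -8140 + 6 = -8134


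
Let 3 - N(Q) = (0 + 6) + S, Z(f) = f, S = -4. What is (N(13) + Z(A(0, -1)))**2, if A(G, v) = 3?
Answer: 16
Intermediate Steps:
N(Q) = 1 (N(Q) = 3 - ((0 + 6) - 4) = 3 - (6 - 4) = 3 - 1*2 = 3 - 2 = 1)
(N(13) + Z(A(0, -1)))**2 = (1 + 3)**2 = 4**2 = 16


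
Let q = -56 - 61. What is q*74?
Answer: -8658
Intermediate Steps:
q = -117
q*74 = -117*74 = -8658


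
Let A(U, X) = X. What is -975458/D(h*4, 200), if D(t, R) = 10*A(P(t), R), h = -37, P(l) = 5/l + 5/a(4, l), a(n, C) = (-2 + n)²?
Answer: -487729/1000 ≈ -487.73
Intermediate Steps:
P(l) = 5/4 + 5/l (P(l) = 5/l + 5/((-2 + 4)²) = 5/l + 5/(2²) = 5/l + 5/4 = 5/4 + 5/l)
D(t, R) = 10*R
-975458/D(h*4, 200) = -975458/(10*200) = -975458/2000 = -975458*1/2000 = -487729/1000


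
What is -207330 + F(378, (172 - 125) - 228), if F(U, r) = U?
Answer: -206952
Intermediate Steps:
-207330 + F(378, (172 - 125) - 228) = -207330 + 378 = -206952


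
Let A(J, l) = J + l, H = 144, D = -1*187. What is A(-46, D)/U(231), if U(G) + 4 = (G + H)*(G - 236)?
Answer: 233/1879 ≈ 0.12400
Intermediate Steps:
D = -187
U(G) = -4 + (-236 + G)*(144 + G) (U(G) = -4 + (G + 144)*(G - 236) = -4 + (144 + G)*(-236 + G) = -4 + (-236 + G)*(144 + G))
A(-46, D)/U(231) = (-46 - 187)/(-33988 + 231**2 - 92*231) = -233/(-33988 + 53361 - 21252) = -233/(-1879) = -233*(-1/1879) = 233/1879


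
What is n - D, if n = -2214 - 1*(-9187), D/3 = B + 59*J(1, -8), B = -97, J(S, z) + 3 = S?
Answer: 7618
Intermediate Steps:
J(S, z) = -3 + S
D = -645 (D = 3*(-97 + 59*(-3 + 1)) = 3*(-97 + 59*(-2)) = 3*(-97 - 118) = 3*(-215) = -645)
n = 6973 (n = -2214 + 9187 = 6973)
n - D = 6973 - 1*(-645) = 6973 + 645 = 7618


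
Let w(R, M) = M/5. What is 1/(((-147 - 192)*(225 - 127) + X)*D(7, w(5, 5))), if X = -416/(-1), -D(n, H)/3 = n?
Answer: 1/688926 ≈ 1.4515e-6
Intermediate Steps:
w(R, M) = M/5 (w(R, M) = M*(⅕) = M/5)
D(n, H) = -3*n
X = 416 (X = -416*(-1) = 416)
1/(((-147 - 192)*(225 - 127) + X)*D(7, w(5, 5))) = 1/(((-147 - 192)*(225 - 127) + 416)*(-3*7)) = 1/((-339*98 + 416)*(-21)) = 1/((-33222 + 416)*(-21)) = 1/(-32806*(-21)) = 1/688926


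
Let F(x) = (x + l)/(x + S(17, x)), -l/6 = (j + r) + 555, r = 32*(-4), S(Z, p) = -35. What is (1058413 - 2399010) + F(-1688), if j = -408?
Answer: -2309846829/1723 ≈ -1.3406e+6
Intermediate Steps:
r = -128
l = -114 (l = -6*((-408 - 128) + 555) = -6*(-536 + 555) = -6*19 = -114)
F(x) = (-114 + x)/(-35 + x) (F(x) = (x - 114)/(x - 35) = (-114 + x)/(-35 + x))
(1058413 - 2399010) + F(-1688) = (1058413 - 2399010) + (-114 - 1688)/(-35 - 1688) = -1340597 - 1802/(-1723) = -1340597 - 1/1723*(-1802) = -1340597 + 1802/1723 = -2309846829/1723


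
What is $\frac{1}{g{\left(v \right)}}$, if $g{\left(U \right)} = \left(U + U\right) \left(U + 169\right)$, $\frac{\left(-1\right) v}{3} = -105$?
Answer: $\frac{1}{304920} \approx 3.2795 \cdot 10^{-6}$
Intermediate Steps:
$v = 315$ ($v = \left(-3\right) \left(-105\right) = 315$)
$g{\left(U \right)} = 2 U \left(169 + U\right)$
$\frac{1}{g{\left(v \right)}} = \frac{1}{2 \cdot 315 \left(169 + 315\right)} = \frac{1}{2 \cdot 315 \cdot 484} = \frac{1}{304920}$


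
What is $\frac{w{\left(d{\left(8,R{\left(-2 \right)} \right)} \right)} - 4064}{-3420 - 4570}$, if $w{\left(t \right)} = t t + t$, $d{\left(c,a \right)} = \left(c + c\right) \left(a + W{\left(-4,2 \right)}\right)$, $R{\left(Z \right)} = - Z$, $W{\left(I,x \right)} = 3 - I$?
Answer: $- \frac{8408}{3995} \approx -2.1046$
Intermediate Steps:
$d{\left(c,a \right)} = 2 c \left(7 + a\right)$ ($d{\left(c,a \right)} = \left(c + c\right) \left(a + \left(3 - -4\right)\right) = 2 c \left(a + \left(3 + 4\right)\right) = 2 c \left(a + 7\right) = 2 c \left(7 + a\right)$)
$w{\left(t \right)} = t + t^{2}$ ($w{\left(t \right)} = t^{2} + t = t + t^{2}$)
$\frac{w{\left(d{\left(8,R{\left(-2 \right)} \right)} \right)} - 4064}{-3420 - 4570} = \frac{2 \cdot 8 \left(7 - -2\right) \left(1 + 2 \cdot 8 \left(7 - -2\right)\right) - 4064}{-3420 - 4570} = \frac{2 \cdot 8 \left(7 + 2\right) \left(1 + 2 \cdot 8 \left(7 + 2\right)\right) - 4064}{-7990} = \left(2 \cdot 8 \cdot 9 \left(1 + 2 \cdot 8 \cdot 9\right) - 4064\right) \left(- \frac{1}{7990}\right) = \left(144 \left(1 + 144\right) - 4064\right) \left(- \frac{1}{7990}\right) = \left(144 \cdot 145 - 4064\right) \left(- \frac{1}{7990}\right) = \left(20880 - 4064\right) \left(- \frac{1}{7990}\right) = 16816 \left(- \frac{1}{7990}\right) = - \frac{8408}{3995}$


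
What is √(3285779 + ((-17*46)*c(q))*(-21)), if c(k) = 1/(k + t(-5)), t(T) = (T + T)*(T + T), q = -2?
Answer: √161011382/7 ≈ 1812.7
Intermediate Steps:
t(T) = 4*T² (t(T) = (2*T)*(2*T) = 4*T²)
c(k) = 1/(100 + k) (c(k) = 1/(k + 4*(-5)²) = 1/(k + 4*25) = 1/(k + 100) = 1/(100 + k))
√(3285779 + ((-17*46)*c(q))*(-21)) = √(3285779 + ((-17*46)/(100 - 2))*(-21)) = √(3285779 - 782/98*(-21)) = √(3285779 - 782*1/98*(-21)) = √(3285779 - 391/49*(-21)) = √(3285779 + 1173/7) = √(23001626/7) = √161011382/7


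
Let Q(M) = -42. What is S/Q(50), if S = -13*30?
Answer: 65/7 ≈ 9.2857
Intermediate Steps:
S = -390
S/Q(50) = -390/(-42) = -390*(-1/42) = 65/7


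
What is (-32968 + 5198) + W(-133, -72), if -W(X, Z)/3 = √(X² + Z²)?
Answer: -27770 - 3*√22873 ≈ -28224.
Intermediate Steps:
W(X, Z) = -3*√(X² + Z²)
(-32968 + 5198) + W(-133, -72) = (-32968 + 5198) - 3*√((-133)² + (-72)²) = -27770 - 3*√(17689 + 5184) = -27770 - 3*√22873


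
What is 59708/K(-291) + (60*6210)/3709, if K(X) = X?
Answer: -113030372/1079319 ≈ -104.72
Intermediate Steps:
59708/K(-291) + (60*6210)/3709 = 59708/(-291) + (60*6210)/3709 = 59708*(-1/291) + 372600*(1/3709) = -59708/291 + 372600/3709 = -113030372/1079319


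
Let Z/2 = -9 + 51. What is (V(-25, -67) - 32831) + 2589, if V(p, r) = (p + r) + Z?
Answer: -30250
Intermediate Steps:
Z = 84 (Z = 2*(-9 + 51) = 2*42 = 84)
V(p, r) = 84 + p + r (V(p, r) = (p + r) + 84 = 84 + p + r)
(V(-25, -67) - 32831) + 2589 = ((84 - 25 - 67) - 32831) + 2589 = (-8 - 32831) + 2589 = -32839 + 2589 = -30250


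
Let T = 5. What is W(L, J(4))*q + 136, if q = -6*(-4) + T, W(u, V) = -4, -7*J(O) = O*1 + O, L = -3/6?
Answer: 20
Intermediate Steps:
L = -1/2 (L = -3*1/6 = -1/2 ≈ -0.50000)
J(O) = -2*O/7 (J(O) = -(O*1 + O)/7 = -(O + O)/7 = -2*O/7)
q = 29 (q = -6*(-4) + 5 = 24 + 5 = 29)
W(L, J(4))*q + 136 = -4*29 + 136 = -116 + 136 = 20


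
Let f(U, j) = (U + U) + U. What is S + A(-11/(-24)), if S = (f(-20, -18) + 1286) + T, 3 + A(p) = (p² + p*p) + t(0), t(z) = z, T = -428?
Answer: 229081/288 ≈ 795.42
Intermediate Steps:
f(U, j) = 3*U (f(U, j) = 2*U + U = 3*U)
A(p) = -3 + 2*p² (A(p) = -3 + ((p² + p*p) + 0) = -3 + ((p² + p²) + 0) = -3 + (2*p² + 0) = -3 + 2*p²)
S = 798 (S = (3*(-20) + 1286) - 428 = (-60 + 1286) - 428 = 1226 - 428 = 798)
S + A(-11/(-24)) = 798 + (-3 + 2*(-11/(-24))²) = 798 + (-3 + 2*(-11*(-1/24))²) = 798 + (-3 + 2*(11/24)²) = 798 + (-3 + 2*(121/576)) = 798 + (-3 + 121/288) = 798 - 743/288 = 229081/288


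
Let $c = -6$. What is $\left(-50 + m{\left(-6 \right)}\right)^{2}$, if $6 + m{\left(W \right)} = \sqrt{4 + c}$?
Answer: $\left(56 - i \sqrt{2}\right)^{2} \approx 3134.0 - 158.39 i$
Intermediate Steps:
$m{\left(W \right)} = -6 + i \sqrt{2}$ ($m{\left(W \right)} = -6 + \sqrt{4 - 6} = -6 + \sqrt{-2} = -6 + i \sqrt{2}$)
$\left(-50 + m{\left(-6 \right)}\right)^{2} = \left(-50 - \left(6 - i \sqrt{2}\right)\right)^{2} = \left(-56 + i \sqrt{2}\right)^{2}$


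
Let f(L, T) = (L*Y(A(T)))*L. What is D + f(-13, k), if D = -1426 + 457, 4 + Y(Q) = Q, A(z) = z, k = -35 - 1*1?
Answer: -7729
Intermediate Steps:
k = -36 (k = -35 - 1 = -36)
Y(Q) = -4 + Q
D = -969
f(L, T) = L²*(-4 + T) (f(L, T) = (L*(-4 + T))*L = L²*(-4 + T))
D + f(-13, k) = -969 + (-13)²*(-4 - 36) = -969 + 169*(-40) = -969 - 6760 = -7729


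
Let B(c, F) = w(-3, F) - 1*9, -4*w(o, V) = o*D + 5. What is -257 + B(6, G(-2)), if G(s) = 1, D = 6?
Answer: -1051/4 ≈ -262.75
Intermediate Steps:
w(o, V) = -5/4 - 3*o/2 (w(o, V) = -(o*6 + 5)/4 = -(6*o + 5)/4 = -(5 + 6*o)/4 = -5/4 - 3*o/2)
B(c, F) = -23/4 (B(c, F) = (-5/4 - 3/2*(-3)) - 1*9 = (-5/4 + 9/2) - 9 = 13/4 - 9 = -23/4)
-257 + B(6, G(-2)) = -257 - 23/4 = -1051/4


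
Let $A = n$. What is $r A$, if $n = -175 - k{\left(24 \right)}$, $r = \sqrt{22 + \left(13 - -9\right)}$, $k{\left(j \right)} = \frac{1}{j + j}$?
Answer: $- \frac{8401 \sqrt{11}}{24} \approx -1161.0$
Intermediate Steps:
$k{\left(j \right)} = \frac{1}{2 j}$
$r = 2 \sqrt{11}$ ($r = \sqrt{22 + \left(13 + 9\right)} = \sqrt{22 + 22} = \sqrt{44} = 2 \sqrt{11} \approx 6.6332$)
$n = - \frac{8401}{48}$ ($n = -175 - \frac{1}{2 \cdot 24} = -175 - \frac{1}{2} \cdot \frac{1}{24} = -175 - \frac{1}{48} = - \frac{8401}{48} \approx -175.02$)
$A = - \frac{8401}{48} \approx -175.02$
$r A = 2 \sqrt{11} \left(- \frac{8401}{48}\right) = - \frac{8401 \sqrt{11}}{24}$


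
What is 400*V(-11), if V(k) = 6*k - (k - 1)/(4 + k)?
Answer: -189600/7 ≈ -27086.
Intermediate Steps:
V(k) = 6*k - (-1 + k)/(4 + k)
400*V(-11) = 400*((1 + 6*(-11)² + 23*(-11))/(4 - 11)) = 400*((1 + 6*121 - 253)/(-7)) = 400*(-(1 + 726 - 253)/7) = 400*(-⅐*474) = 400*(-474/7) = -189600/7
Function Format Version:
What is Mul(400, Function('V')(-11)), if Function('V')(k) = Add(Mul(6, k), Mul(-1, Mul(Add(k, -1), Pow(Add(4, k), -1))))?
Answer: Rational(-189600, 7) ≈ -27086.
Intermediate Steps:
Function('V')(k) = Add(Mul(6, k), Mul(-1, Pow(Add(4, k), -1), Add(-1, k))) (Function('V')(k) = Add(Mul(6, k), Mul(-1, Mul(Add(-1, k), Pow(Add(4, k), -1)))) = Add(Mul(6, k), Mul(-1, Mul(Pow(Add(4, k), -1), Add(-1, k)))) = Add(Mul(6, k), Mul(-1, Pow(Add(4, k), -1), Add(-1, k))))
Mul(400, Function('V')(-11)) = Mul(400, Mul(Pow(Add(4, -11), -1), Add(1, Mul(6, Pow(-11, 2)), Mul(23, -11)))) = Mul(400, Mul(Pow(-7, -1), Add(1, Mul(6, 121), -253))) = Mul(400, Mul(Rational(-1, 7), Add(1, 726, -253))) = Mul(400, Mul(Rational(-1, 7), 474)) = Mul(400, Rational(-474, 7)) = Rational(-189600, 7)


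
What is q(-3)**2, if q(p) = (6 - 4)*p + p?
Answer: 81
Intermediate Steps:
q(p) = 3*p (q(p) = 2*p + p = 3*p)
q(-3)**2 = (3*(-3))**2 = (-9)**2 = 81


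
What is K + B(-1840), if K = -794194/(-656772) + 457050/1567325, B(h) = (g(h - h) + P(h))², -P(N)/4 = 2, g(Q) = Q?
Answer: 1348498978945/20587503498 ≈ 65.501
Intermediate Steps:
P(N) = -8 (P(N) = -4*2 = -8)
B(h) = 64 (B(h) = ((h - h) - 8)² = (0 - 8)² = (-8)² = 64)
K = 30898755073/20587503498 (K = -794194*(-1/656772) + 457050*(1/1567325) = 397097/328386 + 18282/62693 = 30898755073/20587503498 ≈ 1.5009)
K + B(-1840) = 30898755073/20587503498 + 64 = 1348498978945/20587503498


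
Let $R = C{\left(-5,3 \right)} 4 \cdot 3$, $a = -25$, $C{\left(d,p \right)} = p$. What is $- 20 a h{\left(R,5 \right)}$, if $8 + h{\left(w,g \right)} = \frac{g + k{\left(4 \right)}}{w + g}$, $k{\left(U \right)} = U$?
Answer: $- \frac{159500}{41} \approx -3890.2$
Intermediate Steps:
$R = 36$ ($R = 3 \cdot 4 \cdot 3 = 12 \cdot 3 = 36$)
$h{\left(w,g \right)} = -8 + \frac{4 + g}{g + w}$ ($h{\left(w,g \right)} = -8 + \frac{g + 4}{w + g} = -8 + \frac{4 + g}{g + w}$)
$- 20 a h{\left(R,5 \right)} = \left(-20\right) \left(-25\right) \frac{4 - 288 - 35}{5 + 36} = 500 \frac{4 - 288 - 35}{41} = 500 \cdot \frac{1}{41} \left(-319\right) = 500 \left(- \frac{319}{41}\right) = - \frac{159500}{41}$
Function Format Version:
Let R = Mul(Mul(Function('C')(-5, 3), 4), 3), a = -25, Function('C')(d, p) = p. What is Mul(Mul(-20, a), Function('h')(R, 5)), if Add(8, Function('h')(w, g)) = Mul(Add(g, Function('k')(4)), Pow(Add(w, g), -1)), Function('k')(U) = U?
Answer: Rational(-159500, 41) ≈ -3890.2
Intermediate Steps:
R = 36 (R = Mul(Mul(3, 4), 3) = Mul(12, 3) = 36)
Function('h')(w, g) = Add(-8, Mul(Pow(Add(g, w), -1), Add(4, g))) (Function('h')(w, g) = Add(-8, Mul(Add(g, 4), Pow(Add(w, g), -1))) = Add(-8, Mul(Add(4, g), Pow(Add(g, w), -1))) = Add(-8, Mul(Pow(Add(g, w), -1), Add(4, g))))
Mul(Mul(-20, a), Function('h')(R, 5)) = Mul(Mul(-20, -25), Mul(Pow(Add(5, 36), -1), Add(4, Mul(-8, 36), Mul(-7, 5)))) = Mul(500, Mul(Pow(41, -1), Add(4, -288, -35))) = Mul(500, Mul(Rational(1, 41), -319)) = Mul(500, Rational(-319, 41)) = Rational(-159500, 41)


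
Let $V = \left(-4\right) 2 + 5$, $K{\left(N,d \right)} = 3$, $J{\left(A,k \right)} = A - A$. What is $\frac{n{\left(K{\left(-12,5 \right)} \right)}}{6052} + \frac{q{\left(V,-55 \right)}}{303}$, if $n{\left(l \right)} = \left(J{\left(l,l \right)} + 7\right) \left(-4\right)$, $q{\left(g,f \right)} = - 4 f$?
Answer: $\frac{330739}{458439} \approx 0.72145$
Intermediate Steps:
$J{\left(A,k \right)} = 0$
$V = -3$ ($V = -8 + 5 = -3$)
$n{\left(l \right)} = -28$ ($n{\left(l \right)} = \left(0 + 7\right) \left(-4\right) = 7 \left(-4\right) = -28$)
$\frac{n{\left(K{\left(-12,5 \right)} \right)}}{6052} + \frac{q{\left(V,-55 \right)}}{303} = - \frac{28}{6052} + \frac{\left(-4\right) \left(-55\right)}{303} = \left(-28\right) \frac{1}{6052} + 220 \cdot \frac{1}{303} = - \frac{7}{1513} + \frac{220}{303} = \frac{330739}{458439}$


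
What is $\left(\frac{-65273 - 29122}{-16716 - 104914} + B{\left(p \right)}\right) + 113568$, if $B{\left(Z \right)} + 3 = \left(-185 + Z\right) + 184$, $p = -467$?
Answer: $\frac{2751216501}{24326} \approx 1.131 \cdot 10^{5}$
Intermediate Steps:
$B{\left(Z \right)} = -4 + Z$ ($B{\left(Z \right)} = -3 + \left(\left(-185 + Z\right) + 184\right) = -3 + \left(-1 + Z\right) = -4 + Z$)
$\left(\frac{-65273 - 29122}{-16716 - 104914} + B{\left(p \right)}\right) + 113568 = \left(\frac{-65273 - 29122}{-16716 - 104914} - 471\right) + 113568 = \left(- \frac{94395}{-121630} - 471\right) + 113568 = \left(\left(-94395\right) \left(- \frac{1}{121630}\right) - 471\right) + 113568 = \left(\frac{18879}{24326} - 471\right) + 113568 = - \frac{11438667}{24326} + 113568 = \frac{2751216501}{24326}$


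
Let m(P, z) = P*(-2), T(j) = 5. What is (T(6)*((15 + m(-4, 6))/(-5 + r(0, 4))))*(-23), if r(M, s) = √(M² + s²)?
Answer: 2645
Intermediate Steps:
m(P, z) = -2*P
(T(6)*((15 + m(-4, 6))/(-5 + r(0, 4))))*(-23) = (5*((15 - 2*(-4))/(-5 + √(0² + 4²))))*(-23) = (5*((15 + 8)/(-5 + √(0 + 16))))*(-23) = (5*(23/(-5 + √16)))*(-23) = (5*(23/(-5 + 4)))*(-23) = (5*(23/(-1)))*(-23) = (5*(23*(-1)))*(-23) = (5*(-23))*(-23) = -115*(-23) = 2645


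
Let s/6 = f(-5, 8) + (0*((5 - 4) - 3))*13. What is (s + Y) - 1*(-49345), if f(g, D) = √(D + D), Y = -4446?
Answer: 44923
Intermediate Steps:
f(g, D) = √2*√D (f(g, D) = √(2*D) = √2*√D)
s = 24 (s = 6*(√2*√8 + (0*((5 - 4) - 3))*13) = 6*(√2*(2*√2) + (0*(1 - 3))*13) = 6*(4 + (0*(-2))*13) = 6*(4 + 0*13) = 6*(4 + 0) = 6*4 = 24)
(s + Y) - 1*(-49345) = (24 - 4446) - 1*(-49345) = -4422 + 49345 = 44923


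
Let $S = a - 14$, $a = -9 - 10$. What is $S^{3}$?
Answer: $-35937$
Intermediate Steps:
$a = -19$
$S = -33$ ($S = -19 - 14 = -33$)
$S^{3} = \left(-33\right)^{3} = -35937$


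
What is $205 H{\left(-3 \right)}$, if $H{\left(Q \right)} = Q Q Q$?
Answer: $-5535$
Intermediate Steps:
$H{\left(Q \right)} = Q^{3}$ ($H{\left(Q \right)} = Q^{2} Q = Q^{3}$)
$205 H{\left(-3 \right)} = 205 \left(-3\right)^{3} = 205 \left(-27\right) = -5535$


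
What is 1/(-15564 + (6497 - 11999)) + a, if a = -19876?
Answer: -418707817/21066 ≈ -19876.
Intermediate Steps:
1/(-15564 + (6497 - 11999)) + a = 1/(-15564 + (6497 - 11999)) - 19876 = 1/(-15564 - 5502) - 19876 = 1/(-21066) - 19876 = -1/21066 - 19876 = -418707817/21066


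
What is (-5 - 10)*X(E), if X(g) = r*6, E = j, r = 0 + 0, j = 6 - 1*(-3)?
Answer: 0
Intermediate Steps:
j = 9 (j = 6 + 3 = 9)
r = 0
E = 9
X(g) = 0 (X(g) = 0*6 = 0)
(-5 - 10)*X(E) = (-5 - 10)*0 = -15*0 = 0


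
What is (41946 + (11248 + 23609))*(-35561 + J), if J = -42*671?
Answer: -4895653629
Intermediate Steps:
J = -28182
(41946 + (11248 + 23609))*(-35561 + J) = (41946 + (11248 + 23609))*(-35561 - 28182) = (41946 + 34857)*(-63743) = 76803*(-63743) = -4895653629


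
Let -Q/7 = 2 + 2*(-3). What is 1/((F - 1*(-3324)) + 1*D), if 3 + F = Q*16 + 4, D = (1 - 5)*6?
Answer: 1/3749 ≈ 0.00026674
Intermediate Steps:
Q = 28 (Q = -7*(2 + 2*(-3)) = -7*(2 - 6) = -7*(-4) = 28)
D = -24 (D = -4*6 = -24)
F = 449 (F = -3 + (28*16 + 4) = -3 + (448 + 4) = -3 + 452 = 449)
1/((F - 1*(-3324)) + 1*D) = 1/((449 - 1*(-3324)) + 1*(-24)) = 1/((449 + 3324) - 24) = 1/(3773 - 24) = 1/3749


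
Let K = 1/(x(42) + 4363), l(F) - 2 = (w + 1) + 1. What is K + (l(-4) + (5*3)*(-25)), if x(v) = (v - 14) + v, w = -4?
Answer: -1662374/4433 ≈ -375.00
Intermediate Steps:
x(v) = -14 + 2*v (x(v) = (-14 + v) + v = -14 + 2*v)
l(F) = 0 (l(F) = 2 + ((-4 + 1) + 1) = 2 + (-3 + 1) = 2 - 2 = 0)
K = 1/4433 (K = 1/((-14 + 2*42) + 4363) = 1/((-14 + 84) + 4363) = 1/(70 + 4363) = 1/4433 ≈ 0.00022558)
K + (l(-4) + (5*3)*(-25)) = 1/4433 + (0 + (5*3)*(-25)) = 1/4433 + (0 + 15*(-25)) = 1/4433 + (0 - 375) = 1/4433 - 375 = -1662374/4433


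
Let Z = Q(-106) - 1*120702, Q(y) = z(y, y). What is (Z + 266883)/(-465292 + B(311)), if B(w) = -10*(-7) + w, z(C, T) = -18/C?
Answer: -7747602/24640283 ≈ -0.31443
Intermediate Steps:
Q(y) = -18/y
B(w) = 70 + w
Z = -6397197/53 (Z = -18/(-106) - 1*120702 = -18*(-1/106) - 120702 = 9/53 - 120702 = -6397197/53 ≈ -1.2070e+5)
(Z + 266883)/(-465292 + B(311)) = (-6397197/53 + 266883)/(-465292 + (70 + 311)) = 7747602/(53*(-465292 + 381)) = (7747602/53)/(-464911) = (7747602/53)*(-1/464911) = -7747602/24640283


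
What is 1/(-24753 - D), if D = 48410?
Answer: -1/73163 ≈ -1.3668e-5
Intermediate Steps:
1/(-24753 - D) = 1/(-24753 - 1*48410) = 1/(-24753 - 48410) = 1/(-73163) = -1/73163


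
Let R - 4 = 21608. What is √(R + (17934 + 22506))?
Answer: 2*√15513 ≈ 249.10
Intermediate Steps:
R = 21612 (R = 4 + 21608 = 21612)
√(R + (17934 + 22506)) = √(21612 + (17934 + 22506)) = √(21612 + 40440) = √62052 = 2*√15513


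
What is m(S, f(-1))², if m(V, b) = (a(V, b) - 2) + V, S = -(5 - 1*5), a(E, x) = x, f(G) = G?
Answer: 9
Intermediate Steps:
S = 0 (S = -(5 - 5) = -1*0 = 0)
m(V, b) = -2 + V + b (m(V, b) = (b - 2) + V = (-2 + b) + V = -2 + V + b)
m(S, f(-1))² = (-2 + 0 - 1)² = (-3)² = 9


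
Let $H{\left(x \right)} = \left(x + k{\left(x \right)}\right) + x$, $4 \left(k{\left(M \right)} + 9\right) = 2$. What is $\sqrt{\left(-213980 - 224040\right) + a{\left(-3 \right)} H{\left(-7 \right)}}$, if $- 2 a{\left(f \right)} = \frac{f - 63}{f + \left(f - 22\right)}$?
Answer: $\frac{i \sqrt{343386890}}{28} \approx 661.81 i$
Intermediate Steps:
$k{\left(M \right)} = - \frac{17}{2}$ ($k{\left(M \right)} = -9 + \frac{1}{4} \cdot 2 = -9 + \frac{1}{2} = - \frac{17}{2}$)
$H{\left(x \right)} = - \frac{17}{2} + 2 x$ ($H{\left(x \right)} = \left(x - \frac{17}{2}\right) + x = \left(- \frac{17}{2} + x\right) + x = - \frac{17}{2} + 2 x$)
$a{\left(f \right)} = - \frac{-63 + f}{2 \left(-22 + 2 f\right)}$ ($a{\left(f \right)} = - \frac{\left(f - 63\right) \frac{1}{f + \left(f - 22\right)}}{2} = - \frac{\left(-63 + f\right) \frac{1}{f + \left(-22 + f\right)}}{2} = - \frac{\left(-63 + f\right) \frac{1}{-22 + 2 f}}{2} = - \frac{\frac{1}{-22 + 2 f} \left(-63 + f\right)}{2} = - \frac{-63 + f}{2 \left(-22 + 2 f\right)}$)
$\sqrt{\left(-213980 - 224040\right) + a{\left(-3 \right)} H{\left(-7 \right)}} = \sqrt{\left(-213980 - 224040\right) + \frac{63 - -3}{4 \left(-11 - 3\right)} \left(- \frac{17}{2} + 2 \left(-7\right)\right)} = \sqrt{\left(-213980 - 224040\right) + \frac{63 + 3}{4 \left(-14\right)} \left(- \frac{17}{2} - 14\right)} = \sqrt{-438020 + \frac{1}{4} \left(- \frac{1}{14}\right) 66 \left(- \frac{45}{2}\right)} = \sqrt{-438020 - - \frac{1485}{56}} = \sqrt{-438020 + \frac{1485}{56}} = \sqrt{- \frac{24527635}{56}} = \frac{i \sqrt{343386890}}{28}$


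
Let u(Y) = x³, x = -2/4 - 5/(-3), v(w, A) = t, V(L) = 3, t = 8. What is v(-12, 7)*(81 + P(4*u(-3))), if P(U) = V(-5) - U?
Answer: 16772/27 ≈ 621.19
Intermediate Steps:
v(w, A) = 8
x = 7/6 (x = -2*¼ - 5*(-⅓) = -½ + 5/3 = 7/6 ≈ 1.1667)
u(Y) = 343/216 (u(Y) = (7/6)³ = 343/216)
P(U) = 3 - U
v(-12, 7)*(81 + P(4*u(-3))) = 8*(81 + (3 - 4*343/216)) = 8*(81 + (3 - 1*343/54)) = 8*(81 + (3 - 343/54)) = 8*(81 - 181/54) = 8*(4193/54) = 16772/27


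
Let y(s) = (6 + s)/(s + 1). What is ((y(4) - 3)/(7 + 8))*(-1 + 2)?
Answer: -1/15 ≈ -0.066667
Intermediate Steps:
y(s) = (6 + s)/(1 + s)
((y(4) - 3)/(7 + 8))*(-1 + 2) = (((6 + 4)/(1 + 4) - 3)/(7 + 8))*(-1 + 2) = ((10/5 - 3)/15)*1 = (((⅕)*10 - 3)*(1/15))*1 = ((2 - 3)*(1/15))*1 = -1*1/15*1 = -1/15*1 = -1/15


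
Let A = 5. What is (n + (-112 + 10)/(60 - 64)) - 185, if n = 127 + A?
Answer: -55/2 ≈ -27.500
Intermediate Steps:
n = 132 (n = 127 + 5 = 132)
(n + (-112 + 10)/(60 - 64)) - 185 = (132 + (-112 + 10)/(60 - 64)) - 185 = (132 - 102/(-4)) - 185 = (132 - 102*(-¼)) - 185 = (132 + 51/2) - 185 = 315/2 - 185 = -55/2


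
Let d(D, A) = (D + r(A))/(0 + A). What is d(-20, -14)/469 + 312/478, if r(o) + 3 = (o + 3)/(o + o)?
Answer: 28831575/43939672 ≈ 0.65616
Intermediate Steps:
r(o) = -3 + (3 + o)/(2*o) (r(o) = -3 + (o + 3)/(o + o) = -3 + (3 + o)/((2*o)) = -3 + (3 + o)*(1/(2*o)) = -3 + (3 + o)/(2*o))
d(D, A) = (D + (3 - 5*A)/(2*A))/A (d(D, A) = (D + (3 - 5*A)/(2*A))/(0 + A) = (D + (3 - 5*A)/(2*A))/A)
d(-20, -14)/469 + 312/478 = ((½)*(3 - 5*(-14) + 2*(-14)*(-20))/(-14)²)/469 + 312/478 = ((½)*(1/196)*(3 + 70 + 560))*(1/469) + 312*(1/478) = ((½)*(1/196)*633)*(1/469) + 156/239 = (633/392)*(1/469) + 156/239 = 633/183848 + 156/239 = 28831575/43939672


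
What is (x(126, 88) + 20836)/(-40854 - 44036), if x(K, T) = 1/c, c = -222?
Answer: -4625591/18845580 ≈ -0.24545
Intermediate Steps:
x(K, T) = -1/222 (x(K, T) = 1/(-222) = -1/222)
(x(126, 88) + 20836)/(-40854 - 44036) = (-1/222 + 20836)/(-40854 - 44036) = (4625591/222)/(-84890) = (4625591/222)*(-1/84890) = -4625591/18845580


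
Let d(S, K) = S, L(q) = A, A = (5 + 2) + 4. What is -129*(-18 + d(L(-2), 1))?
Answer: 903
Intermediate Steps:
A = 11 (A = 7 + 4 = 11)
L(q) = 11
-129*(-18 + d(L(-2), 1)) = -129*(-18 + 11) = -129*(-7) = 903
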